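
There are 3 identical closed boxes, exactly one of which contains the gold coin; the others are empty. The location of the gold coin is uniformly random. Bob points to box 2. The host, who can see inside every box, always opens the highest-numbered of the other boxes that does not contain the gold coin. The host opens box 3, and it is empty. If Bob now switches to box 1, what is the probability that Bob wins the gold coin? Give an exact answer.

1/2

Condition on the true location of the gold coin.
If it is in either of boxes 1 and 2 (prior 1/3 each): box 3 is the highest-numbered option available, probability 1; weight (1/3)·1 = 1/3 each.
If it is in box 3 (prior 1/3): the host opened box 3, so this case is ruled out; weight (1/3)·0 = 0.
The weights sum to 2/3.
So P(the gold coin in box 1 | the host opened box 3) = (1/3) / (2/3) = 1/2.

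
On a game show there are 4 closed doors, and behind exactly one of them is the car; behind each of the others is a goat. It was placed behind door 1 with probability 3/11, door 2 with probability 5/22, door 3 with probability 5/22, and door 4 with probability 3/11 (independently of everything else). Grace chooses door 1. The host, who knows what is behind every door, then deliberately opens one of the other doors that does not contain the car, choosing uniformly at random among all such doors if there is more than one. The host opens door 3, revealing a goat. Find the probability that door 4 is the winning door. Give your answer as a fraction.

2/5

Apply Bayes' rule, conditioning on where the car actually is.
If it is behind door 1 (prior 3/11): the host has 3 equally likely choices, so probability 1/3; weight (3/11)·(1/3) = 1/11.
If it is behind door 2 (prior 5/22): the host has 2 equally likely choices, so probability 1/2; weight (5/22)·(1/2) = 5/44.
If it is behind door 3 (prior 5/22): the host opened door 3, so this case is ruled out; weight (5/22)·0 = 0.
If it is behind door 4 (prior 3/11): the host has 2 equally likely choices, so probability 1/2; weight (3/11)·(1/2) = 3/22.
The weights sum to 15/44.
So P(the car behind door 4 | the host opened door 3) = (3/22) / (15/44) = 2/5.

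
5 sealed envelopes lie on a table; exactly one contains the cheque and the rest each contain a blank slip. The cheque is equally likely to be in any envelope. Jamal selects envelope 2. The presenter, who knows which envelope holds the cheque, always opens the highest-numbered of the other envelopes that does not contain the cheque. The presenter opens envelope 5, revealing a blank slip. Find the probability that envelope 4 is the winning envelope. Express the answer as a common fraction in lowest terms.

Consider each possible location of the cheque in turn.
If it is in any of envelopes 1, 2, 3, and 4 (prior 1/5 each): envelope 5 is the highest-numbered option available, probability 1; weight (1/5)·1 = 1/5 each.
If it is in envelope 5 (prior 1/5): the presenter opened envelope 5, so this case is ruled out; weight (1/5)·0 = 0.
The weights sum to 4/5.
So P(the cheque in envelope 4 | the presenter opened envelope 5) = (1/5) / (4/5) = 1/4.

1/4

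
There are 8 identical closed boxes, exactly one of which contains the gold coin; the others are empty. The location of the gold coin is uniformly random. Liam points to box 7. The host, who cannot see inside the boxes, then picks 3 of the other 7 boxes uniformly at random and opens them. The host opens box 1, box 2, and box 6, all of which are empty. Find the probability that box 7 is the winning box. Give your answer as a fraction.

Apply Bayes' rule, conditioning on where the gold coin actually is.
If it is in any of boxes 1, 2, and 6 (prior 1/8 each): that box was opened and seen not to hold the prize — ruled out; weight (1/8)·0 = 0 each.
If it is in any of boxes 3, 4, 5, 7, and 8 (prior 1/8 each): the host picks exactly this set with probability 1/35 regardless, and none is the prize; weight (1/8)·(1/35) = 1/280 each.
The weights sum to 1/56.
So P(the gold coin in box 7 | the host opened box 1, box 2, and box 6) = (1/280) / (1/56) = 1/5.

1/5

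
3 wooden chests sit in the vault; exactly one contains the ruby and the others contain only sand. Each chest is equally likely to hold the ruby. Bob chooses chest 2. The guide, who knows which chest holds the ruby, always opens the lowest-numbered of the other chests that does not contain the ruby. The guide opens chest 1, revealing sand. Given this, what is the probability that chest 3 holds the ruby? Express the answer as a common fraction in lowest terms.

1/2

Consider each possible location of the ruby in turn.
If it is in chest 1 (prior 1/3): the guide opened chest 1, so this case is ruled out; weight (1/3)·0 = 0.
If it is in either of chests 2 and 3 (prior 1/3 each): chest 1 is the lowest-numbered option available, probability 1; weight (1/3)·1 = 1/3 each.
The weights sum to 2/3.
So P(the ruby in chest 3 | the guide opened chest 1) = (1/3) / (2/3) = 1/2.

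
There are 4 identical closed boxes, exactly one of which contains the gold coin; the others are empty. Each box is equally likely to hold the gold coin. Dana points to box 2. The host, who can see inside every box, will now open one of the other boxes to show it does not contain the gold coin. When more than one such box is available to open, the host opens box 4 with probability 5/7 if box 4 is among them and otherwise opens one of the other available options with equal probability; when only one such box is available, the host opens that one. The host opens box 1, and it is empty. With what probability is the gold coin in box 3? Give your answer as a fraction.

Apply Bayes' rule, conditioning on where the gold coin actually is.
If it is in box 1 (prior 1/4): the host opened box 1, so this case is ruled out; weight (1/4)·0 = 0.
If it is in box 2 (prior 1/4): box 4 is available but not opened; box 1 gets probability (1 − 5/7)/2 = 1/7; weight (1/4)·(1/7) = 1/28.
If it is in box 3 (prior 1/4): box 4 is available but not opened, probability 2/7; weight (1/4)·(2/7) = 1/14.
If it is in box 4 (prior 1/4): box 4 holds the prize so is unavailable; the host chooses uniformly among the 2 others, probability 1/2; weight (1/4)·(1/2) = 1/8.
The weights sum to 13/56.
So P(the gold coin in box 3 | the host opened box 1) = (1/14) / (13/56) = 4/13.

4/13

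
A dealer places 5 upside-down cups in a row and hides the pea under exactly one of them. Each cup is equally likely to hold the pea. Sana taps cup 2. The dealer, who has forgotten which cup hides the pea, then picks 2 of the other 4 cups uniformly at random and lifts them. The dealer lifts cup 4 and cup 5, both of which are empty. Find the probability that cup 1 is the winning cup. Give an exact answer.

1/3

Consider each possible location of the pea in turn.
If it is under any of cups 1, 2, and 3 (prior 1/5 each): the dealer picks exactly this set with probability 1/6 regardless, and none is the prize; weight (1/5)·(1/6) = 1/30 each.
If it is under either of cups 4 and 5 (prior 1/5 each): that cup was opened and seen not to hold the prize — ruled out; weight (1/5)·0 = 0 each.
The weights sum to 1/10.
So P(the pea under cup 1 | the dealer opened cup 4 and cup 5) = (1/30) / (1/10) = 1/3.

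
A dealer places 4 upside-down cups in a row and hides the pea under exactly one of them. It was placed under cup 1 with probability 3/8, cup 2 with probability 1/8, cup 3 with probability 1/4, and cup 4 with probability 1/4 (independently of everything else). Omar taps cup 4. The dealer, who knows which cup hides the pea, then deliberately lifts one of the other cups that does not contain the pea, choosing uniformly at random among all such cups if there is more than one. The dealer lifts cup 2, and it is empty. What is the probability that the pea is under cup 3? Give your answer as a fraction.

Apply Bayes' rule, conditioning on where the pea actually is.
If it is under cup 1 (prior 3/8): the dealer has 2 equally likely choices, so probability 1/2; weight (3/8)·(1/2) = 3/16.
If it is under cup 2 (prior 1/8): the dealer opened cup 2, so this case is ruled out; weight (1/8)·0 = 0.
If it is under cup 3 (prior 1/4): the dealer has 2 equally likely choices, so probability 1/2; weight (1/4)·(1/2) = 1/8.
If it is under cup 4 (prior 1/4): the dealer has 3 equally likely choices, so probability 1/3; weight (1/4)·(1/3) = 1/12.
The weights sum to 19/48.
So P(the pea under cup 3 | the dealer opened cup 2) = (1/8) / (19/48) = 6/19.

6/19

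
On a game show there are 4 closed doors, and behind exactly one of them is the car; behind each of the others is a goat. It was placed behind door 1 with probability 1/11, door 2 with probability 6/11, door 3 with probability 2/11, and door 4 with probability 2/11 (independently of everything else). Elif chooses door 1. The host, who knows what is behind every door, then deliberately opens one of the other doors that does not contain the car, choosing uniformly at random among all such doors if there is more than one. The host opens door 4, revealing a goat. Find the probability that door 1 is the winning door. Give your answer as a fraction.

1/13

Consider each possible location of the car in turn.
If it is behind door 1 (prior 1/11): the host has 3 equally likely choices, so probability 1/3; weight (1/11)·(1/3) = 1/33.
If it is behind door 2 (prior 6/11): the host has 2 equally likely choices, so probability 1/2; weight (6/11)·(1/2) = 3/11.
If it is behind door 3 (prior 2/11): the host has 2 equally likely choices, so probability 1/2; weight (2/11)·(1/2) = 1/11.
If it is behind door 4 (prior 2/11): the host opened door 4, so this case is ruled out; weight (2/11)·0 = 0.
The weights sum to 13/33.
So P(the car behind door 1 | the host opened door 4) = (1/33) / (13/33) = 1/13.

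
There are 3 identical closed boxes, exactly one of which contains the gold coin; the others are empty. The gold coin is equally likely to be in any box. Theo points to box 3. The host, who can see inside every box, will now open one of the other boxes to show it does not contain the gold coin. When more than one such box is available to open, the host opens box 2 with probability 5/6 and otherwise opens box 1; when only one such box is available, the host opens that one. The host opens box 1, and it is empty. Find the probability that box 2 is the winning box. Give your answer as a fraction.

Consider each possible location of the gold coin in turn.
If it is in box 1 (prior 1/3): the host opened box 1, so this case is ruled out; weight (1/3)·0 = 0.
If it is in box 2 (prior 1/3): only box 1 is available, probability 1; weight (1/3)·1 = 1/3.
If it is in box 3 (prior 1/3): box 2 is available but not opened, probability 1/6; weight (1/3)·(1/6) = 1/18.
The weights sum to 7/18.
So P(the gold coin in box 2 | the host opened box 1) = (1/3) / (7/18) = 6/7.

6/7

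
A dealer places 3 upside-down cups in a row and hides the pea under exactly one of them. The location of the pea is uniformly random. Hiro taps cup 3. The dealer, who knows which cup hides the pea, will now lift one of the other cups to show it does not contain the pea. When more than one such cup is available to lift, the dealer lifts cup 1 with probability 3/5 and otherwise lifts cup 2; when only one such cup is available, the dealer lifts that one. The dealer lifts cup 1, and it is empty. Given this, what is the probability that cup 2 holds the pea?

5/8

Apply Bayes' rule, conditioning on where the pea actually is.
If it is under cup 1 (prior 1/3): the dealer opened cup 1, so this case is ruled out; weight (1/3)·0 = 0.
If it is under cup 2 (prior 1/3): only cup 1 is available, probability 1; weight (1/3)·1 = 1/3.
If it is under cup 3 (prior 1/3): cup 1 is available, opened with probability 3/5; weight (1/3)·(3/5) = 1/5.
The weights sum to 8/15.
So P(the pea under cup 2 | the dealer opened cup 1) = (1/3) / (8/15) = 5/8.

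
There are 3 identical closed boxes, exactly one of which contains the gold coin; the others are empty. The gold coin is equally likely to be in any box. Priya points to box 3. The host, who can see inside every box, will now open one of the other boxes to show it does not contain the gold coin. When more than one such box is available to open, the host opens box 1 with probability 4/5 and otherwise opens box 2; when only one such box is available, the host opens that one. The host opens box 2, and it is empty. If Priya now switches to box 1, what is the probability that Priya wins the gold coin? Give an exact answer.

5/6

Apply Bayes' rule, conditioning on where the gold coin actually is.
If it is in box 1 (prior 1/3): only box 2 is available, probability 1; weight (1/3)·1 = 1/3.
If it is in box 2 (prior 1/3): the host opened box 2, so this case is ruled out; weight (1/3)·0 = 0.
If it is in box 3 (prior 1/3): box 1 is available but not opened, probability 1/5; weight (1/3)·(1/5) = 1/15.
The weights sum to 2/5.
So P(the gold coin in box 1 | the host opened box 2) = (1/3) / (2/5) = 5/6.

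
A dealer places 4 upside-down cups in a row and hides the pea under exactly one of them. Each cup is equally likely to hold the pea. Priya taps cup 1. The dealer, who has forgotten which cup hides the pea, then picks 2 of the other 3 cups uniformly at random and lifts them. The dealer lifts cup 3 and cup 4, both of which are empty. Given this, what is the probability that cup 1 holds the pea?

1/2

Consider each possible location of the pea in turn.
If it is under either of cups 1 and 2 (prior 1/4 each): the dealer picks exactly this set with probability 1/3 regardless, and none is the prize; weight (1/4)·(1/3) = 1/12 each.
If it is under either of cups 3 and 4 (prior 1/4 each): that cup was opened and seen not to hold the prize — ruled out; weight (1/4)·0 = 0 each.
The weights sum to 1/6.
So P(the pea under cup 1 | the dealer opened cup 3 and cup 4) = (1/12) / (1/6) = 1/2.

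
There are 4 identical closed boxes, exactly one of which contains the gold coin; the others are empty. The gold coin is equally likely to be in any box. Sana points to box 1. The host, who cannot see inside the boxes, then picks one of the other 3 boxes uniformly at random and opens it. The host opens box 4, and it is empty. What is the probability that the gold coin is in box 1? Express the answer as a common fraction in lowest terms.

Condition on the true location of the gold coin.
If it is in any of boxes 1, 2, and 3 (prior 1/4 each): the host picks box 4 with probability 1/3 regardless, and it is not the prize; weight (1/4)·(1/3) = 1/12 each.
If it is in box 4 (prior 1/4): the host opened box 4, so this case is ruled out; weight (1/4)·0 = 0.
The weights sum to 1/4.
So P(the gold coin in box 1 | the host opened box 4) = (1/12) / (1/4) = 1/3.

1/3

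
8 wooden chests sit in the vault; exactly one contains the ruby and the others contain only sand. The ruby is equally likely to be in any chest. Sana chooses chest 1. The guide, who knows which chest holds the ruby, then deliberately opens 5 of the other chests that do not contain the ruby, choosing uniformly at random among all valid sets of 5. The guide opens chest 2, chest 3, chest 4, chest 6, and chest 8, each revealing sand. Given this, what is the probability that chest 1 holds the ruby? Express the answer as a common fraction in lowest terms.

Consider each possible location of the ruby in turn.
If it is in chest 1 (prior 1/8): the guide has 21 equally likely choices, so probability 1/21; weight (1/8)·(1/21) = 1/168.
If it is in any of chests 2, 3, 4, 6, and 8 (prior 1/8 each): that chest was opened and seen not to hold the prize — ruled out; weight (1/8)·0 = 0 each.
If it is in either of chests 5 and 7 (prior 1/8 each): the guide has 6 equally likely choices, so probability 1/6; weight (1/8)·(1/6) = 1/48 each.
The weights sum to 1/21.
So P(the ruby in chest 1 | the guide opened chest 2, chest 3, chest 4, chest 6, and chest 8) = (1/168) / (1/21) = 1/8.

1/8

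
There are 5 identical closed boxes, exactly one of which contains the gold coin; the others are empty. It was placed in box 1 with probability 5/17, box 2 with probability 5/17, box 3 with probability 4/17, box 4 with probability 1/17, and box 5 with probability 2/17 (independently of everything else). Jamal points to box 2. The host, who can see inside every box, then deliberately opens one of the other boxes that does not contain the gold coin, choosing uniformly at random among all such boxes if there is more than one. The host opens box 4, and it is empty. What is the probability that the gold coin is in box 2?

15/59

Condition on the true location of the gold coin.
If it is in box 1 (prior 5/17): the host has 3 equally likely choices, so probability 1/3; weight (5/17)·(1/3) = 5/51.
If it is in box 2 (prior 5/17): the host has 4 equally likely choices, so probability 1/4; weight (5/17)·(1/4) = 5/68.
If it is in box 3 (prior 4/17): the host has 3 equally likely choices, so probability 1/3; weight (4/17)·(1/3) = 4/51.
If it is in box 4 (prior 1/17): the host opened box 4, so this case is ruled out; weight (1/17)·0 = 0.
If it is in box 5 (prior 2/17): the host has 3 equally likely choices, so probability 1/3; weight (2/17)·(1/3) = 2/51.
The weights sum to 59/204.
So P(the gold coin in box 2 | the host opened box 4) = (5/68) / (59/204) = 15/59.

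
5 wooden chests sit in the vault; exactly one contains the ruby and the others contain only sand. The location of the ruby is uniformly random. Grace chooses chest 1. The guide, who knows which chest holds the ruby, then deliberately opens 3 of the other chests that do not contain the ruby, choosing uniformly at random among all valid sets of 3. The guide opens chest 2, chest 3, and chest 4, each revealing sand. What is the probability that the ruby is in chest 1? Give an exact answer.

1/5

Apply Bayes' rule, conditioning on where the ruby actually is.
If it is in chest 1 (prior 1/5): the guide has 4 equally likely choices, so probability 1/4; weight (1/5)·(1/4) = 1/20.
If it is in any of chests 2, 3, and 4 (prior 1/5 each): that chest was opened and seen not to hold the prize — ruled out; weight (1/5)·0 = 0 each.
If it is in chest 5 (prior 1/5): the guide has no choice, probability 1; weight (1/5)·1 = 1/5.
The weights sum to 1/4.
So P(the ruby in chest 1 | the guide opened chest 2, chest 3, and chest 4) = (1/20) / (1/4) = 1/5.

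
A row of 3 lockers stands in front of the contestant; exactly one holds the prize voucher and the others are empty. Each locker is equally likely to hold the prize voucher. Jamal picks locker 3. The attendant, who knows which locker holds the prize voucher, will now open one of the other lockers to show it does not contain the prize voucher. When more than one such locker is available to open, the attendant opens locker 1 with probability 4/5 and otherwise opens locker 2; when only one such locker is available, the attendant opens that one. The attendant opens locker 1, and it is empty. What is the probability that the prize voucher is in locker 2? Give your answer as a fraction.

Condition on the true location of the prize voucher.
If it is in locker 1 (prior 1/3): the attendant opened locker 1, so this case is ruled out; weight (1/3)·0 = 0.
If it is in locker 2 (prior 1/3): only locker 1 is available, probability 1; weight (1/3)·1 = 1/3.
If it is in locker 3 (prior 1/3): locker 1 is available, opened with probability 4/5; weight (1/3)·(4/5) = 4/15.
The weights sum to 3/5.
So P(the prize voucher in locker 2 | the attendant opened locker 1) = (1/3) / (3/5) = 5/9.

5/9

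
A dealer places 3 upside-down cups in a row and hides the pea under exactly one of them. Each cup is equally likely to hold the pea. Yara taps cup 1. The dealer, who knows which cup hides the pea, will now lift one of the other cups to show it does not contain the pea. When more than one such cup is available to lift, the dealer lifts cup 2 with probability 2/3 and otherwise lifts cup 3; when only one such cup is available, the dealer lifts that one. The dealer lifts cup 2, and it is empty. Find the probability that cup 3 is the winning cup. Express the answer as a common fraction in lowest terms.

Consider each possible location of the pea in turn.
If it is under cup 1 (prior 1/3): cup 2 is available, opened with probability 2/3; weight (1/3)·(2/3) = 2/9.
If it is under cup 2 (prior 1/3): the dealer opened cup 2, so this case is ruled out; weight (1/3)·0 = 0.
If it is under cup 3 (prior 1/3): only cup 2 is available, probability 1; weight (1/3)·1 = 1/3.
The weights sum to 5/9.
So P(the pea under cup 3 | the dealer opened cup 2) = (1/3) / (5/9) = 3/5.

3/5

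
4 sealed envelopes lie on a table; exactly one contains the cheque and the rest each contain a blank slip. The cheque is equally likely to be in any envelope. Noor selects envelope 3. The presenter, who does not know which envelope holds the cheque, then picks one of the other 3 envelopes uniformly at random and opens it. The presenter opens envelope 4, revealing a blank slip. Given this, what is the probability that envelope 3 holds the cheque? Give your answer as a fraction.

Condition on the true location of the cheque.
If it is in any of envelopes 1, 2, and 3 (prior 1/4 each): the presenter picks envelope 4 with probability 1/3 regardless, and it is not the prize; weight (1/4)·(1/3) = 1/12 each.
If it is in envelope 4 (prior 1/4): the presenter opened envelope 4, so this case is ruled out; weight (1/4)·0 = 0.
The weights sum to 1/4.
So P(the cheque in envelope 3 | the presenter opened envelope 4) = (1/12) / (1/4) = 1/3.

1/3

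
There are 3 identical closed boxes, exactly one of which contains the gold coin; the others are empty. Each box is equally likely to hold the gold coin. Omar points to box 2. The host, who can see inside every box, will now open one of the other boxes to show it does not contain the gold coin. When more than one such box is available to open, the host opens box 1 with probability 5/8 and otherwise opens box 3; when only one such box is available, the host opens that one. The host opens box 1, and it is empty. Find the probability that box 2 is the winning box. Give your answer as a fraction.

5/13

Apply Bayes' rule, conditioning on where the gold coin actually is.
If it is in box 1 (prior 1/3): the host opened box 1, so this case is ruled out; weight (1/3)·0 = 0.
If it is in box 2 (prior 1/3): box 1 is available, opened with probability 5/8; weight (1/3)·(5/8) = 5/24.
If it is in box 3 (prior 1/3): only box 1 is available, probability 1; weight (1/3)·1 = 1/3.
The weights sum to 13/24.
So P(the gold coin in box 2 | the host opened box 1) = (5/24) / (13/24) = 5/13.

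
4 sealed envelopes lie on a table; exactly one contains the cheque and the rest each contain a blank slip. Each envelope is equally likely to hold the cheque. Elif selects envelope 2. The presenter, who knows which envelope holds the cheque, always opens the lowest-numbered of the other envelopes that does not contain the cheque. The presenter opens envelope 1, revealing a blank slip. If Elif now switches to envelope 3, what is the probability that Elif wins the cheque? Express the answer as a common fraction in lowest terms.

1/3

Condition on the true location of the cheque.
If it is in envelope 1 (prior 1/4): the presenter opened envelope 1, so this case is ruled out; weight (1/4)·0 = 0.
If it is in any of envelopes 2, 3, and 4 (prior 1/4 each): envelope 1 is the lowest-numbered option available, probability 1; weight (1/4)·1 = 1/4 each.
The weights sum to 3/4.
So P(the cheque in envelope 3 | the presenter opened envelope 1) = (1/4) / (3/4) = 1/3.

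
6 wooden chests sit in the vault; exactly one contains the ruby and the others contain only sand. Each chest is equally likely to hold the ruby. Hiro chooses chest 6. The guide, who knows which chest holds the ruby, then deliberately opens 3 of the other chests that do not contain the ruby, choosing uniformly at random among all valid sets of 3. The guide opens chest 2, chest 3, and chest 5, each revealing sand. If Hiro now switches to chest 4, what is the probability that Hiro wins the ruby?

5/12

Consider each possible location of the ruby in turn.
If it is in either of chests 1 and 4 (prior 1/6 each): the guide has 4 equally likely choices, so probability 1/4; weight (1/6)·(1/4) = 1/24 each.
If it is in any of chests 2, 3, and 5 (prior 1/6 each): that chest was opened and seen not to hold the prize — ruled out; weight (1/6)·0 = 0 each.
If it is in chest 6 (prior 1/6): the guide has 10 equally likely choices, so probability 1/10; weight (1/6)·(1/10) = 1/60.
The weights sum to 1/10.
So P(the ruby in chest 4 | the guide opened chest 2, chest 3, and chest 5) = (1/24) / (1/10) = 5/12.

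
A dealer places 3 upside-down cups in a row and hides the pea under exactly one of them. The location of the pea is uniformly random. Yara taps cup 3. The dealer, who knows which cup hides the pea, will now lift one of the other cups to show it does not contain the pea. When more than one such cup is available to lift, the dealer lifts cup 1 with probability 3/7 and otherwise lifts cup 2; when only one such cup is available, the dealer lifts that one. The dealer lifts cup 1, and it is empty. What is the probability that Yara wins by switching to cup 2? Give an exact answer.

Consider each possible location of the pea in turn.
If it is under cup 1 (prior 1/3): the dealer opened cup 1, so this case is ruled out; weight (1/3)·0 = 0.
If it is under cup 2 (prior 1/3): only cup 1 is available, probability 1; weight (1/3)·1 = 1/3.
If it is under cup 3 (prior 1/3): cup 1 is available, opened with probability 3/7; weight (1/3)·(3/7) = 1/7.
The weights sum to 10/21.
So P(the pea under cup 2 | the dealer opened cup 1) = (1/3) / (10/21) = 7/10.

7/10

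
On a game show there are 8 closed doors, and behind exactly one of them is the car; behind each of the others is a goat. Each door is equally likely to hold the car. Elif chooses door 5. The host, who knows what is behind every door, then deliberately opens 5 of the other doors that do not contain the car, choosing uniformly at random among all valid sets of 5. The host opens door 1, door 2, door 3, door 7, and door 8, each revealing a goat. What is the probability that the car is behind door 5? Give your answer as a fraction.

1/8

Consider each possible location of the car in turn.
If it is behind any of doors 1, 2, 3, 7, and 8 (prior 1/8 each): that door was opened and seen not to hold the prize — ruled out; weight (1/8)·0 = 0 each.
If it is behind either of doors 4 and 6 (prior 1/8 each): the host has 6 equally likely choices, so probability 1/6; weight (1/8)·(1/6) = 1/48 each.
If it is behind door 5 (prior 1/8): the host has 21 equally likely choices, so probability 1/21; weight (1/8)·(1/21) = 1/168.
The weights sum to 1/21.
So P(the car behind door 5 | the host opened door 1, door 2, door 3, door 7, and door 8) = (1/168) / (1/21) = 1/8.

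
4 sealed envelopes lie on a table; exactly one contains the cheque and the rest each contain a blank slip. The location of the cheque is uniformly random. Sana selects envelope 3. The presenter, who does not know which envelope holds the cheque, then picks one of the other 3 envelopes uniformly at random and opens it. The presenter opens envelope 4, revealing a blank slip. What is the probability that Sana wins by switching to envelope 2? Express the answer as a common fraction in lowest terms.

Because the presenter chose which envelope to open without knowing where the cheque is, the choice is independent of the prize location. Learning that envelope 4 does not hold the cheque simply rules out that one location and leaves the remaining 3 envelopes still equally likely by symmetry.
So P(the cheque in envelope 2) = 1/3.

1/3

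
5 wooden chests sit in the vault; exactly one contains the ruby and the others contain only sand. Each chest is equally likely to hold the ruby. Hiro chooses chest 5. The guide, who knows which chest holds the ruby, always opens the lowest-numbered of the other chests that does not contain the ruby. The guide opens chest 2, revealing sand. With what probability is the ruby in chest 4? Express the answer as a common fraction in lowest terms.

0

Consider each possible location of the ruby in turn.
If it is in chest 1 (prior 1/5): chest 2 is the lowest-numbered option available, probability 1; weight (1/5)·1 = 1/5.
If it is in chest 2 (prior 1/5): the guide opened chest 2, so this case is ruled out; weight (1/5)·0 = 0.
If it is in any of chests 3, 4, and 5 (prior 1/5 each): the guide would have opened chest 1 instead, probability 0; weight (1/5)·0 = 0 each.
The weights sum to 1/5.
So P(the ruby in chest 4 | the guide opened chest 2) = 0 / (1/5) = 0.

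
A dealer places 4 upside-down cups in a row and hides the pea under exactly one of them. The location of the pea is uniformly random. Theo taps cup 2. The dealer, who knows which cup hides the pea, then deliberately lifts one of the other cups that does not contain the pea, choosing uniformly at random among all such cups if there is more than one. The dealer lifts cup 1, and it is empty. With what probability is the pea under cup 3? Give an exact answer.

Condition on the true location of the pea.
If it is under cup 1 (prior 1/4): the dealer opened cup 1, so this case is ruled out; weight (1/4)·0 = 0.
If it is under cup 2 (prior 1/4): the dealer has 3 equally likely choices, so probability 1/3; weight (1/4)·(1/3) = 1/12.
If it is under either of cups 3 and 4 (prior 1/4 each): the dealer has 2 equally likely choices, so probability 1/2; weight (1/4)·(1/2) = 1/8 each.
The weights sum to 1/3.
So P(the pea under cup 3 | the dealer opened cup 1) = (1/8) / (1/3) = 3/8.

3/8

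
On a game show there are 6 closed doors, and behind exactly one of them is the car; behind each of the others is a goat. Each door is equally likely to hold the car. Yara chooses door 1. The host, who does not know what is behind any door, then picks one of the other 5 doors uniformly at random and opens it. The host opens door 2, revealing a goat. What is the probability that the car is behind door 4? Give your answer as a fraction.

Condition on the true location of the car.
If it is behind any of doors 1, 3, 4, 5, and 6 (prior 1/6 each): the host picks door 2 with probability 1/5 regardless, and it is not the prize; weight (1/6)·(1/5) = 1/30 each.
If it is behind door 2 (prior 1/6): the host opened door 2, so this case is ruled out; weight (1/6)·0 = 0.
The weights sum to 1/6.
So P(the car behind door 4 | the host opened door 2) = (1/30) / (1/6) = 1/5.

1/5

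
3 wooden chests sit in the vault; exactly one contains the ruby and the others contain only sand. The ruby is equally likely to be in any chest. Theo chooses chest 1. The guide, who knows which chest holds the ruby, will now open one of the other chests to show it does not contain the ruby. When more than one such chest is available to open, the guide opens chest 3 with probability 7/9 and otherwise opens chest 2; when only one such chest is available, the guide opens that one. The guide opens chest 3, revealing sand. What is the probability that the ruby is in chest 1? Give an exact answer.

Condition on the true location of the ruby.
If it is in chest 1 (prior 1/3): chest 3 is available, opened with probability 7/9; weight (1/3)·(7/9) = 7/27.
If it is in chest 2 (prior 1/3): only chest 3 is available, probability 1; weight (1/3)·1 = 1/3.
If it is in chest 3 (prior 1/3): the guide opened chest 3, so this case is ruled out; weight (1/3)·0 = 0.
The weights sum to 16/27.
So P(the ruby in chest 1 | the guide opened chest 3) = (7/27) / (16/27) = 7/16.

7/16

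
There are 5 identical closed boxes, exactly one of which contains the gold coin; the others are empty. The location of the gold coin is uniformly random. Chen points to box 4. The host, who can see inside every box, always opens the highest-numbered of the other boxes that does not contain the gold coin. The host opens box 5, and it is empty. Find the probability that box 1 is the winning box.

Condition on the true location of the gold coin.
If it is in any of boxes 1, 2, 3, and 4 (prior 1/5 each): box 5 is the highest-numbered option available, probability 1; weight (1/5)·1 = 1/5 each.
If it is in box 5 (prior 1/5): the host opened box 5, so this case is ruled out; weight (1/5)·0 = 0.
The weights sum to 4/5.
So P(the gold coin in box 1 | the host opened box 5) = (1/5) / (4/5) = 1/4.

1/4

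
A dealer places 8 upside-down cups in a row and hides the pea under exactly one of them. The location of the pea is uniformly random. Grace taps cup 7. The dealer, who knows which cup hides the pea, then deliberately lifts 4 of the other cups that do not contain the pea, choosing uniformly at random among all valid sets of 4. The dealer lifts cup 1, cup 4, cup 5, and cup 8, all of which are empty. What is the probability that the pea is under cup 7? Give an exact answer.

1/8

Condition on the true location of the pea.
If it is under any of cups 1, 4, 5, and 8 (prior 1/8 each): that cup was opened and seen not to hold the prize — ruled out; weight (1/8)·0 = 0 each.
If it is under any of cups 2, 3, and 6 (prior 1/8 each): the dealer has 15 equally likely choices, so probability 1/15; weight (1/8)·(1/15) = 1/120 each.
If it is under cup 7 (prior 1/8): the dealer has 35 equally likely choices, so probability 1/35; weight (1/8)·(1/35) = 1/280.
The weights sum to 1/35.
So P(the pea under cup 7 | the dealer opened cup 1, cup 4, cup 5, and cup 8) = (1/280) / (1/35) = 1/8.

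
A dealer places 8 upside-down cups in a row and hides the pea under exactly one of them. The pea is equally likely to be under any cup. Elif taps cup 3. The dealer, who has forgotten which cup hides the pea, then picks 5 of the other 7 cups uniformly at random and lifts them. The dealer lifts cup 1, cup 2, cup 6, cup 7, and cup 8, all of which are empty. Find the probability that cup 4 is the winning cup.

Because the dealer chose which cups to lift without knowing where the pea is, the choice is independent of the prize location. Learning that none of the 5 opened cups holds the pea simply rules out those 5 locations and leaves the remaining 3 cups still equally likely by symmetry.
So P(the pea under cup 4) = 1/3.

1/3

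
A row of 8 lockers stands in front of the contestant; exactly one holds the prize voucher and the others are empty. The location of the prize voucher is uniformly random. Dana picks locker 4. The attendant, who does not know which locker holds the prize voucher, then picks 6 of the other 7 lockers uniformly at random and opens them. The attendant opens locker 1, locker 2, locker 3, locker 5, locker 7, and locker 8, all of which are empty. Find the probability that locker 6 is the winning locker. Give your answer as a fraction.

Because the attendant chose which lockers to open without knowing where the prize voucher is, the choice is independent of the prize location. Learning that none of the 6 opened lockers holds the prize voucher simply rules out those 6 locations and leaves the remaining 2 lockers still equally likely by symmetry.
So P(the prize voucher in locker 6) = 1/2.

1/2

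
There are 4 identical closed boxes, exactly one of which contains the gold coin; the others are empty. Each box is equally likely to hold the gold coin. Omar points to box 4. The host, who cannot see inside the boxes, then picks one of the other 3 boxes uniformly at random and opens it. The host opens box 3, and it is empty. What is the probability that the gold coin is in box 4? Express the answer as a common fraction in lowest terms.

Apply Bayes' rule, conditioning on where the gold coin actually is.
If it is in any of boxes 1, 2, and 4 (prior 1/4 each): the host picks box 3 with probability 1/3 regardless, and it is not the prize; weight (1/4)·(1/3) = 1/12 each.
If it is in box 3 (prior 1/4): the host opened box 3, so this case is ruled out; weight (1/4)·0 = 0.
The weights sum to 1/4.
So P(the gold coin in box 4 | the host opened box 3) = (1/12) / (1/4) = 1/3.

1/3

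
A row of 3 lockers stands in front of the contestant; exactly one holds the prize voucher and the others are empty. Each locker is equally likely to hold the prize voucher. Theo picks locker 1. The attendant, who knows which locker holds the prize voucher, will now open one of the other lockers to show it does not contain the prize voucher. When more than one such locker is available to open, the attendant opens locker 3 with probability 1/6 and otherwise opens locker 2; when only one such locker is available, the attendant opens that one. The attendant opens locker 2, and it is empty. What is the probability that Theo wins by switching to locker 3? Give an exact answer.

6/11

Apply Bayes' rule, conditioning on where the prize voucher actually is.
If it is in locker 1 (prior 1/3): locker 3 is available but not opened, probability 5/6; weight (1/3)·(5/6) = 5/18.
If it is in locker 2 (prior 1/3): the attendant opened locker 2, so this case is ruled out; weight (1/3)·0 = 0.
If it is in locker 3 (prior 1/3): only locker 2 is available, probability 1; weight (1/3)·1 = 1/3.
The weights sum to 11/18.
So P(the prize voucher in locker 3 | the attendant opened locker 2) = (1/3) / (11/18) = 6/11.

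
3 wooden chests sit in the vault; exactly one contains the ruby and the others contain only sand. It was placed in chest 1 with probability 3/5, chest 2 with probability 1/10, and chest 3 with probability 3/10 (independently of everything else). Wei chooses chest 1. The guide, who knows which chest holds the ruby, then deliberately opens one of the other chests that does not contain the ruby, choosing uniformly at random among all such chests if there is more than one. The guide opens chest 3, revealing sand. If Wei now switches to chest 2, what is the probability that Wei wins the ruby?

Consider each possible location of the ruby in turn.
If it is in chest 1 (prior 3/5): the guide has 2 equally likely choices, so probability 1/2; weight (3/5)·(1/2) = 3/10.
If it is in chest 2 (prior 1/10): the guide has no choice, probability 1; weight (1/10)·1 = 1/10.
If it is in chest 3 (prior 3/10): the guide opened chest 3, so this case is ruled out; weight (3/10)·0 = 0.
The weights sum to 2/5.
So P(the ruby in chest 2 | the guide opened chest 3) = (1/10) / (2/5) = 1/4.

1/4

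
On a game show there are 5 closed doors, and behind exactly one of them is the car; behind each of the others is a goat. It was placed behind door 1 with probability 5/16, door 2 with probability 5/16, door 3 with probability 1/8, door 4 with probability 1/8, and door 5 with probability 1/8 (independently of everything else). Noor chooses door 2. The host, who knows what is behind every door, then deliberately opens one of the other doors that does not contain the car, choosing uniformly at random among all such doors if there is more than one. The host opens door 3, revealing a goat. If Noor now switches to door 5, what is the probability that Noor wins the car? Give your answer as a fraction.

8/51

Condition on the true location of the car.
If it is behind door 1 (prior 5/16): the host has 3 equally likely choices, so probability 1/3; weight (5/16)·(1/3) = 5/48.
If it is behind door 2 (prior 5/16): the host has 4 equally likely choices, so probability 1/4; weight (5/16)·(1/4) = 5/64.
If it is behind door 3 (prior 1/8): the host opened door 3, so this case is ruled out; weight (1/8)·0 = 0.
If it is behind either of doors 4 and 5 (prior 1/8 each): the host has 3 equally likely choices, so probability 1/3; weight (1/8)·(1/3) = 1/24 each.
The weights sum to 17/64.
So P(the car behind door 5 | the host opened door 3) = (1/24) / (17/64) = 8/51.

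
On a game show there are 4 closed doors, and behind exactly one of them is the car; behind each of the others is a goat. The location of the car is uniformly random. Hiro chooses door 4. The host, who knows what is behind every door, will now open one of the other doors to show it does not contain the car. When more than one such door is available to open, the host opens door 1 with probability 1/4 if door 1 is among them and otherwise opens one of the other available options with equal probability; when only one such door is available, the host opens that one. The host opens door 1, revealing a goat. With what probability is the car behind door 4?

Apply Bayes' rule, conditioning on where the car actually is.
If it is behind door 1 (prior 1/4): the host opened door 1, so this case is ruled out; weight (1/4)·0 = 0.
If it is behind any of doors 2, 3, and 4 (prior 1/4 each): door 1 is available, opened with probability 1/4; weight (1/4)·(1/4) = 1/16 each.
The weights sum to 3/16.
So P(the car behind door 4 | the host opened door 1) = (1/16) / (3/16) = 1/3.

1/3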